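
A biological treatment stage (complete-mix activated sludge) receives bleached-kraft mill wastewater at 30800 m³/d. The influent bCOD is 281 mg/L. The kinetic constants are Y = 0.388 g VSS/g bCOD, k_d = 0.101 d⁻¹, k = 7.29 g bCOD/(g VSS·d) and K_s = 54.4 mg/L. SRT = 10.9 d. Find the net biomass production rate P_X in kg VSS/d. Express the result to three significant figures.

Effluent substrate depends only on kinetics and SRT: S = K_s(1 + k_d θ_c) / [θ_c(Yk − k_d) − 1] = 54.4 × (1 + 0.101 × 10.9) / [10.9 × (0.388 × 7.29 − 0.101) − 1] = 114.3 / 28.73 = 3.978 mg/L.
The observed yield is Y_obs = Y/(1 + k_d·θ_c) = 0.388 / (1 + 0.101 × 10.9) = 0.388 / 2.101 = 0.1847 g VSS per g bCOD removed.
Mass of bCOD removed per day: Q(S₀ − S) = 30800 × 277.0 g/m³ = 8532 kg/d.
Net biomass production P_X = Y_obs × Q·(S₀ − S) = 0.1847 × 8532 = 1576 kg VSS/d.

P_X ≈ 1580 kg VSS/d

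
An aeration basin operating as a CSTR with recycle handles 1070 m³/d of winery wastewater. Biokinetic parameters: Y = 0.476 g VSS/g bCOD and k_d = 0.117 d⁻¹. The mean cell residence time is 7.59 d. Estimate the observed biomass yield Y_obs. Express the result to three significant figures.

Y_obs ≈ 0.252 g VSS/g bCOD

Correct the yield for decay: Y_obs = Y/(1 + k_d θ_c) = 0.476 / (1 + 0.117 × 7.59) = 0.476 / 1.888 = 0.2521.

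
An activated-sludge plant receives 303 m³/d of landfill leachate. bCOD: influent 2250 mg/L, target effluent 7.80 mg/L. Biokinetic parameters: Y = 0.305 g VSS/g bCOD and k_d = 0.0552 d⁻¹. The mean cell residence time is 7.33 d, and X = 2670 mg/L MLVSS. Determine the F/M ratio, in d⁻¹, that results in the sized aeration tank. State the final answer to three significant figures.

Steady-state biomass mass balance: V·X·(1 + k_d·θ_c) = Y·Q·(S₀ − S)·θ_c, so V = 0.305 × 303 × (2250 − 7.80) × 7.33 / [2670 × (1 + 0.0552 × 7.33)] = 1.52×10^6 / 3750 = 405.0 m³.
F/M = Q·S₀ / (V·X) = 303 × 2250 / (405.0 × 2670) = 0.6305 g bCOD·(g VSS·d)⁻¹.

F/M ≈ 0.630 d⁻¹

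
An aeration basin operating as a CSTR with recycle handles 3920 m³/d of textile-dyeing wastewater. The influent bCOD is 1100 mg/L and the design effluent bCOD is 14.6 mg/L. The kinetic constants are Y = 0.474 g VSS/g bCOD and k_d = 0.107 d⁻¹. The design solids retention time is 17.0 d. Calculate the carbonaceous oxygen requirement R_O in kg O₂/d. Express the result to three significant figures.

Y_obs = Y / (1 + k_d θ_c) = 0.474 / (1 + 0.107 × 17.0) = 0.474 / 2.819 = 0.1681.
Mass of bCOD removed per day: Q(S₀ − S) = 3920 × 1085 g/m³ = 4255 kg/d.
P_X = Y_obs·Q·(S₀ − S) = 0.1681 × 4255 = 715.4 kg VSS/d.
R_O = Q·ΔS − 1.42 P_X = 4255 − 1016 = 3239 kg O₂/d.

R_O ≈ 3240 kg O₂/d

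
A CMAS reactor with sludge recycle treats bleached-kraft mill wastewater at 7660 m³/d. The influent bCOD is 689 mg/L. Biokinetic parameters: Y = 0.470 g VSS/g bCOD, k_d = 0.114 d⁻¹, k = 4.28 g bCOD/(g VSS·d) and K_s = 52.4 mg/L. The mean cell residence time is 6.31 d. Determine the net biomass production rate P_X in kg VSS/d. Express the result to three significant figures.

P_X ≈ 1430 kg VSS/d

Effluent substrate depends only on kinetics and SRT: S = K_s(1 + k_d θ_c) / [θ_c(Yk − k_d) − 1] = 52.4 × (1 + 0.114 × 6.31) / [6.31 × (0.470 × 4.28 − 0.114) − 1] = 90.09 / 10.97 = 8.210 mg/L.
Y_obs = Y / (1 + k_d θ_c) = 0.470 / (1 + 0.114 × 6.31) = 0.470 / 1.719 = 0.2734.
Q·(S₀ − S) = 7660 × (689 − 8.21) × 10⁻³ = 5215 kg/d removed.
Biomass produced: P_X = Y_obs·Q·ΔS = 0.2734 × 5215 ≈ 1426 kg VSS/d.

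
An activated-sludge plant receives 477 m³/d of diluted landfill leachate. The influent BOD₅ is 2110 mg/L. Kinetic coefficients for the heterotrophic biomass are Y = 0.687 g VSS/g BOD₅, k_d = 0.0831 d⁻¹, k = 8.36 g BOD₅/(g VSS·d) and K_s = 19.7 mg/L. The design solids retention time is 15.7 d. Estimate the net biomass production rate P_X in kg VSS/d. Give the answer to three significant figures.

P_X ≈ 300 kg VSS/d

Effluent substrate depends only on kinetics and SRT: S = K_s(1 + k_d θ_c) / [θ_c(Yk − k_d) − 1] = 19.7 × (1 + 0.0831 × 15.7) / [15.7 × (0.687 × 8.36 − 0.0831) − 1] = 45.40 / 87.87 = 0.5167 mg/L.
Y_obs = Y / (1 + k_d θ_c) = 0.687 / (1 + 0.0831 × 15.7) = 0.687 / 2.305 = 0.2981.
ΔS = 2110 − 0.517 = 2109 mg/L, so the substrate removal rate is 477 × 2109/1000 = 1006 kg BOD₅/d.
Net biomass production P_X = Y_obs × Q·(S₀ − S) = 0.2981 × 1006 = 299.9 kg VSS/d.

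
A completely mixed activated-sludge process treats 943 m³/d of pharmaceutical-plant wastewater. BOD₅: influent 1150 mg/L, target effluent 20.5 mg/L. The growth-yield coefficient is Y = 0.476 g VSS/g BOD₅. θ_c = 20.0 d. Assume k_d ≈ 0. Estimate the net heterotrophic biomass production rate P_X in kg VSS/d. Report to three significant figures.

With endogenous decay neglected, the observed yield equals the true yield: Y_obs = Y = 0.476 g VSS/g BOD₅.
Q·(S₀ − S) = 943 × (1150 − 20.5) × 10⁻³ = 1065 kg/d removed.
P_X = Y_obs · Q(S₀ − S) = 0.4760 × 1065 = 507.0 kg VSS/d.

P_X ≈ 507 kg VSS/d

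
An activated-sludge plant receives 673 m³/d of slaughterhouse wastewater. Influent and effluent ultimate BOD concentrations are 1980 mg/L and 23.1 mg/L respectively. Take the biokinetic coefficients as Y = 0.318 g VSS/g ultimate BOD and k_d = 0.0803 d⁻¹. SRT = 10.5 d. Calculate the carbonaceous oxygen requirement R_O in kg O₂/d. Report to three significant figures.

R_O ≈ 994 kg O₂/d

Observed yield with endogenous decay: Y_obs = Y / (1 + k_d·θ_c) = 0.318 / (1 + 0.0803 × 10.5) = 0.318 / 1.843 = 0.1725 g VSS/g ultimate BOD.
Mass of ultimate BOD removed per day: Q(S₀ − S) = 673 × 1957 g/m³ = 1317 kg/d.
P_X = Y_obs·Q·(S₀ − S) = 0.1725 × 1317 = 227.2 kg VSS/d.
R_O = Q·ΔS − 1.42 P_X = 1317 − 322.7 = 994.3 kg O₂/d.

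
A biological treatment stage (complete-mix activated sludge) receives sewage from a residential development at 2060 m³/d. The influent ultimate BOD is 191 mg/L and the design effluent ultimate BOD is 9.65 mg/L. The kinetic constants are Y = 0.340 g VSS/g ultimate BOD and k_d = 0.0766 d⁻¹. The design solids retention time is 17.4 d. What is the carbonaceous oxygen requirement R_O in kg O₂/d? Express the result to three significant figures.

R_O ≈ 296 kg O₂/d

Y_obs = Y / (1 + k_d θ_c) = 0.340 / (1 + 0.0766 × 17.4) = 0.340 / 2.333 = 0.1457.
Mass of ultimate BOD removed per day: Q(S₀ − S) = 2060 × 181.3 g/m³ = 373.6 kg/d.
Net sludge production P_X = 0.1457 × 373.6 = 54.45 kg VSS/d.
R_O = Q·ΔS − 1.42 P_X = 373.6 − 77.32 = 296.3 kg O₂/d.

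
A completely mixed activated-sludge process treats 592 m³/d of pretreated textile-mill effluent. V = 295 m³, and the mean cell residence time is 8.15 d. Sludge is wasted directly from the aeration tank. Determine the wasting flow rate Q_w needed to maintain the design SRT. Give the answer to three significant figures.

Q_w ≈ 36.2 m³/d

With mixed-liquor wasting, θ_c = V/Q_w, so Q_w = V/θ_c = 295.0/8.15 = 36.20 m³/d.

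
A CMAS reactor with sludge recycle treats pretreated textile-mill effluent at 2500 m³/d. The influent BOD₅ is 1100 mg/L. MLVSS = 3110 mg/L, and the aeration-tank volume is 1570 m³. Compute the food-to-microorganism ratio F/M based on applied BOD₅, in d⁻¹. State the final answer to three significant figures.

Food-to-microorganism ratio F/M = Q S₀ / (V X) = 2500 × 1100 / (1570 × 3110) = 0.5632 d⁻¹.

F/M ≈ 0.563 d⁻¹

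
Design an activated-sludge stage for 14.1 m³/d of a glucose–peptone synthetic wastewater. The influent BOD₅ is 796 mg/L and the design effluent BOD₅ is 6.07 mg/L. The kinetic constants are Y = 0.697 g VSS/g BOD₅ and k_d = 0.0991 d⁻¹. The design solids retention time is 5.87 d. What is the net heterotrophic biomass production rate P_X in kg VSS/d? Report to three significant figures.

P_X ≈ 4.91 kg VSS/d

Y_obs = Y / (1 + k_d θ_c) = 0.697 / (1 + 0.0991 × 5.87) = 0.697 / 1.582 = 0.4407.
Mass of BOD₅ removed per day: Q(S₀ − S) = 14.1 × 789.9 g/m³ = 11.14 kg/d.
So the net sludge growth is P_X = 0.4407 × 11.14 = 4.908 kg VSS/d.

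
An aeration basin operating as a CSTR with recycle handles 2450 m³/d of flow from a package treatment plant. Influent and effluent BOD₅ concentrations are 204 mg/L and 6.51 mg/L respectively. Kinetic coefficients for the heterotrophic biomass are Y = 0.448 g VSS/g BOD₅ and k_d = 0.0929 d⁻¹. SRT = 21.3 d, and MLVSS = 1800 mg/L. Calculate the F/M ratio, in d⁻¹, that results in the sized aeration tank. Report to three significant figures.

From the SRT design equation V = Y Q (S₀−S) θ_c / [X (1 + k_d θ_c)] = 0.448 × 2450 × (204 − 6.51) × 21.3 / [1800 × (1 + 0.0929 × 21.3)] = 4.62×10^6 / 5362 = 861.1 m³.
F/M = applied load / biomass = Q·S₀/(V·X) = 2450 × 204 / (861.1 × 1800) = 0.3225 d⁻¹.

F/M ≈ 0.322 d⁻¹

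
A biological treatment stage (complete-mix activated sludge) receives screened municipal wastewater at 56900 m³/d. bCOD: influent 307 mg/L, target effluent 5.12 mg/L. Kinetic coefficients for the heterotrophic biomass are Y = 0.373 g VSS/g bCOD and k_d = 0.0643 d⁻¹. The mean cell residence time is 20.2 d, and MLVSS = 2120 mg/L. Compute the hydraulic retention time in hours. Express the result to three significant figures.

Steady-state biomass mass balance: V·X·(1 + k_d·θ_c) = Y·Q·(S₀ − S)·θ_c, so V = 0.373 × 56900 × (307 − 5.12) × 20.2 / [2120 × (1 + 0.0643 × 20.2)] = 1.29×10^8 / 4874 = 26556 m³.
Hydraulic retention time τ = V/Q = 26556 / 56900 = 0.4667 d = 11.20 h.

τ ≈ 11.2 h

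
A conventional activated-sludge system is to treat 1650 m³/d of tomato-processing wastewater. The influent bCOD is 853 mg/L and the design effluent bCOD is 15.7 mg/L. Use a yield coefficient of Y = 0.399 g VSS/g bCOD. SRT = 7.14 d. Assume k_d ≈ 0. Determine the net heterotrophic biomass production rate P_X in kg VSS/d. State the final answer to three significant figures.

No decay correction is needed, so Y_obs = Y = 0.399.
Mass of bCOD removed per day: Q(S₀ − S) = 1650 × 837.3 g/m³ = 1382 kg/d.
Net biomass production P_X = Y_obs × Q·(S₀ − S) = 0.3990 × 1382 = 551.2 kg VSS/d.

P_X ≈ 551 kg VSS/d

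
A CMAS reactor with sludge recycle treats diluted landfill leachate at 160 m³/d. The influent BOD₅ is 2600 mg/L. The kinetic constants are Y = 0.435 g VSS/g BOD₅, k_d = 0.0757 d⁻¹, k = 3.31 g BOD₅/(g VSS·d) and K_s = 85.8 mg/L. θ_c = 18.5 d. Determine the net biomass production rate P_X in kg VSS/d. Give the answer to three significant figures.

P_X ≈ 75.1 kg VSS/d

For a completely mixed reactor with recycle the Lawrence–McCarty relation gives S = K_s·(1 + k_d·θ_c) / [θ_c·(Y·k − k_d) − 1] = 85.8 × (1 + 0.0757 × 18.5) / [18.5 × (0.435 × 3.31 − 0.0757) − 1] = 206.0 / 24.24 = 8.498 mg/L.
Correct the yield for decay: Y_obs = Y/(1 + k_d θ_c) = 0.435 / (1 + 0.0757 × 18.5) = 0.435 / 2.400 = 0.1812.
ΔS = 2600 − 8.50 = 2592 mg/L, so the substrate removal rate is 160 × 2592/1000 = 414.6 kg BOD₅/d.
Biomass produced: P_X = Y_obs·Q·ΔS = 0.1812 × 414.6 ≈ 75.14 kg VSS/d.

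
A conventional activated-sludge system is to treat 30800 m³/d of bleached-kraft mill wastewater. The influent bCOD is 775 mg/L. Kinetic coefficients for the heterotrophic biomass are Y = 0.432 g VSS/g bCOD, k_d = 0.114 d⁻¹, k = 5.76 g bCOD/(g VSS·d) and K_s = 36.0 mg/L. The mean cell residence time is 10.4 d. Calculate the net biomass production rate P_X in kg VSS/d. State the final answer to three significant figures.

Effluent substrate depends only on kinetics and SRT: S = K_s(1 + k_d θ_c) / [θ_c(Yk − k_d) − 1] = 36.0 × (1 + 0.114 × 10.4) / [10.4 × (0.432 × 5.76 − 0.114) − 1] = 78.68 / 23.69 = 3.321 mg/L.
The observed yield is Y_obs = Y/(1 + k_d·θ_c) = 0.432 / (1 + 0.114 × 10.4) = 0.432 / 2.186 = 0.1977 g VSS per g bCOD removed.
ΔS = 775 − 3.32 = 771.7 mg/L, so the substrate removal rate is 30800 × 771.7/1000 = 23768 kg bCOD/d.
Biomass produced: P_X = Y_obs·Q·ΔS = 0.1977 × 23768 ≈ 4698 kg VSS/d.

P_X ≈ 4700 kg VSS/d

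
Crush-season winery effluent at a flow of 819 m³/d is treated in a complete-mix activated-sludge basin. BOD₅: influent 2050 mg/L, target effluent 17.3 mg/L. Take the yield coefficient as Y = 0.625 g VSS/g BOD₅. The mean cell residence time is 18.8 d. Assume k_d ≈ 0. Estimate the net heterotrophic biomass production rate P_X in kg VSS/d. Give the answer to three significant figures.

P_X ≈ 1040 kg VSS/d

No decay correction is needed, so Y_obs = Y = 0.625.
Mass of BOD₅ removed per day: Q(S₀ − S) = 819 × 2033 g/m³ = 1665 kg/d.
P_X = Y_obs · Q(S₀ − S) = 0.6250 × 1665 = 1040 kg VSS/d.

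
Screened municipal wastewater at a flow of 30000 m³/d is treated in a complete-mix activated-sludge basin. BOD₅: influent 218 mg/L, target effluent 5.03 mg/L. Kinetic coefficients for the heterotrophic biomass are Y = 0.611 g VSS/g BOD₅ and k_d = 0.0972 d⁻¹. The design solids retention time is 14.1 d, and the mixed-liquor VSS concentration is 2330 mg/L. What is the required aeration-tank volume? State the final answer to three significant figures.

V ≈ 9970 m³

From the SRT design equation V = Y Q (S₀−S) θ_c / [X (1 + k_d θ_c)] = 0.611 × 30000 × (218 − 5.03) × 14.1 / [2330 × (1 + 0.0972 × 14.1)] = 5.5×10^7 / 5523 = 9966 m³.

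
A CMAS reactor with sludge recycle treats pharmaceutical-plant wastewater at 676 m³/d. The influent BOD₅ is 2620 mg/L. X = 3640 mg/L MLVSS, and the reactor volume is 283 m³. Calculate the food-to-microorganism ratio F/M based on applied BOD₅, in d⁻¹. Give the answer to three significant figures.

F/M ≈ 1.72 d⁻¹

F/M = Q·S₀ / (V·X) = 676 × 2620 / (283.0 × 3640) = 1.719 g BOD₅·(g VSS·d)⁻¹.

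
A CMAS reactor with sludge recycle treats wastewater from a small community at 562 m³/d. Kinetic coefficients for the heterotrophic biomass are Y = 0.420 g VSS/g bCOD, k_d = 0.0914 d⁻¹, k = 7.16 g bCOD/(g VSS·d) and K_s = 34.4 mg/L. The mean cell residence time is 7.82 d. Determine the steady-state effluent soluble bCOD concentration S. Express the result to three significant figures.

S ≈ 2.71 mg/L

From the Monod/SRT balance for a CMAS, S = K_s·(1+k_d θ_c)/[θ_c·(Y k − k_d) − 1] = 34.4 × (1 + 0.0914 × 7.82) / [7.82 × (0.420 × 7.16 − 0.0914) − 1] = 58.99 / 21.80 = 2.706 mg/L.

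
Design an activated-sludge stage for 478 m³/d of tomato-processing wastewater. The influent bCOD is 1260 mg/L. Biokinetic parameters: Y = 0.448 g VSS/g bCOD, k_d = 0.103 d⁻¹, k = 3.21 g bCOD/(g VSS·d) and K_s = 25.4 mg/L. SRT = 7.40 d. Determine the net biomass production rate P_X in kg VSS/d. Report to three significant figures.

From the Monod/SRT balance for a CMAS, S = K_s·(1+k_d θ_c)/[θ_c·(Y k − k_d) − 1] = 25.4 × (1 + 0.103 × 7.40) / [7.40 × (0.448 × 3.21 − 0.103) − 1] = 44.76 / 8.880 = 5.041 mg/L.
Correct the yield for decay: Y_obs = Y/(1 + k_d θ_c) = 0.448 / (1 + 0.103 × 7.40) = 0.448 / 1.762 = 0.2542.
Q·(S₀ − S) = 478 × (1260 − 5.04) × 10⁻³ = 599.9 kg/d removed.
Biomass produced: P_X = Y_obs·Q·ΔS = 0.2542 × 599.9 ≈ 152.5 kg VSS/d.

P_X ≈ 153 kg VSS/d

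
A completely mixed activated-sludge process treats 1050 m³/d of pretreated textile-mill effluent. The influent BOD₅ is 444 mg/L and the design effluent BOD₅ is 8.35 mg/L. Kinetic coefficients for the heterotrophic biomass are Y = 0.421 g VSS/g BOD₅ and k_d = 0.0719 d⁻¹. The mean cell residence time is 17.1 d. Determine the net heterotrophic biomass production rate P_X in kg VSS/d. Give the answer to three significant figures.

Correct the yield for decay: Y_obs = Y/(1 + k_d θ_c) = 0.421 / (1 + 0.0719 × 17.1) = 0.421 / 2.229 = 0.1888.
Q·(S₀ − S) = 1050 × (444 − 8.35) × 10⁻³ = 457.4 kg/d removed.
Biomass produced: P_X = Y_obs·Q·ΔS = 0.1888 × 457.4 ≈ 86.38 kg VSS/d.

P_X ≈ 86.4 kg VSS/d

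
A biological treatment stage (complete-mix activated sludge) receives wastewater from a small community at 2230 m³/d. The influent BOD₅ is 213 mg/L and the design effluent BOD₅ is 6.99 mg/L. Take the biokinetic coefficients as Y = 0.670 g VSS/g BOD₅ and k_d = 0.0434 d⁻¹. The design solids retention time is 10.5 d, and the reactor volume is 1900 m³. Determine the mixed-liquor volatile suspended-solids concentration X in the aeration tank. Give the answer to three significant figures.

X = Y·Q·ΔS·θ_c / [V·(1 + k_d θ_c)] = 0.670 × 2230 × (213 − 6.99) × 10.5 / [1900 × (1 + 0.0434 × 10.5)] = 1169 mg/L.

X ≈ 1170 mg/L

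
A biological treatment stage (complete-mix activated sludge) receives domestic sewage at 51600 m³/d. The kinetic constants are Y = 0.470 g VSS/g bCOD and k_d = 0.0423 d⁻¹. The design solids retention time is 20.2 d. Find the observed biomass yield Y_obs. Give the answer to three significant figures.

Correct the yield for decay: Y_obs = Y/(1 + k_d θ_c) = 0.470 / (1 + 0.0423 × 20.2) = 0.470 / 1.854 = 0.2534.

Y_obs ≈ 0.253 g VSS/g bCOD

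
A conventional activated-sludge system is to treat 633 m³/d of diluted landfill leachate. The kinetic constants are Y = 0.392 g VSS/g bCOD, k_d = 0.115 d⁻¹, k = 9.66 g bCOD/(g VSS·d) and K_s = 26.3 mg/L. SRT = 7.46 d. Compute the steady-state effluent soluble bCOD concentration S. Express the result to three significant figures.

S ≈ 1.85 mg/L

For a completely mixed reactor with recycle the Lawrence–McCarty relation gives S = K_s·(1 + k_d·θ_c) / [θ_c·(Y·k − k_d) − 1] = 26.3 × (1 + 0.115 × 7.46) / [7.46 × (0.392 × 9.66 − 0.115) − 1] = 48.86 / 26.39 = 1.851 mg/L.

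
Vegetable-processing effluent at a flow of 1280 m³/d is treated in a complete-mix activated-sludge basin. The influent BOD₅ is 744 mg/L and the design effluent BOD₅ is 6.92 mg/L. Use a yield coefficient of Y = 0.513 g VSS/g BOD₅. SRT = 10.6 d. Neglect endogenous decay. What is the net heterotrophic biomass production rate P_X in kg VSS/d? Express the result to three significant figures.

With endogenous decay neglected, the observed yield equals the true yield: Y_obs = Y = 0.513 g VSS/g BOD₅.
Q·(S₀ − S) = 1280 × (744 − 6.92) × 10⁻³ = 943.5 kg/d removed.
Biomass produced: P_X = Y_obs·Q·ΔS = 0.5130 × 943.5 ≈ 484.0 kg VSS/d.

P_X ≈ 484 kg VSS/d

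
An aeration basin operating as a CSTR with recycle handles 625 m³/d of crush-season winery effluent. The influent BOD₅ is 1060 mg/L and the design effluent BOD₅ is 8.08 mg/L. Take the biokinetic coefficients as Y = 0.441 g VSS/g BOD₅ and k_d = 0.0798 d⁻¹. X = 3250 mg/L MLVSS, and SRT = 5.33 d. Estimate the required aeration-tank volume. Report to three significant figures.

V ≈ 334 m³

From the SRT design equation V = Y Q (S₀−S) θ_c / [X (1 + k_d θ_c)] = 0.441 × 625 × (1060 − 8.08) × 5.33 / [3250 × (1 + 0.0798 × 5.33)] = 1.55×10^6 / 4632 = 333.6 m³.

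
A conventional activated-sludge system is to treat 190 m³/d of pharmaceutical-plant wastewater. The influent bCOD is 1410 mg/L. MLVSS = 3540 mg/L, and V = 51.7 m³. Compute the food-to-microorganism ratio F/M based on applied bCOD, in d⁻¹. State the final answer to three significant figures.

F/M ≈ 1.46 d⁻¹

F/M = Q·S₀ / (V·X) = 190 × 1410 / (51.70 × 3540) = 1.464 g bCOD·(g VSS·d)⁻¹.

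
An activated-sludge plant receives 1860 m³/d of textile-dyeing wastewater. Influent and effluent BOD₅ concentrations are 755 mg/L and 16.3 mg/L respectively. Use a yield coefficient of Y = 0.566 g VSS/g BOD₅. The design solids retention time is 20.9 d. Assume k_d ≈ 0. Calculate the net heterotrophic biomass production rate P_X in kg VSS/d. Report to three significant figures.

P_X ≈ 778 kg VSS/d

No decay correction is needed, so Y_obs = Y = 0.566.
Q·(S₀ − S) = 1860 × (755 − 16.3) × 10⁻³ = 1374 kg/d removed.
Biomass produced: P_X = Y_obs·Q·ΔS = 0.5660 × 1374 ≈ 777.7 kg VSS/d.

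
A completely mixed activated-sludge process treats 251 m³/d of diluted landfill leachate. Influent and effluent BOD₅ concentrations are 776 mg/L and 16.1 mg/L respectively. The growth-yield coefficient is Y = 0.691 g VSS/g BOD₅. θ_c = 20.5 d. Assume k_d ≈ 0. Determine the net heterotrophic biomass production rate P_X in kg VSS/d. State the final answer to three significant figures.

P_X ≈ 132 kg VSS/d

No decay correction is needed, so Y_obs = Y = 0.691.
Substrate removed = Q·(S₀ − S) = 251 m³/d × (776 − 16.1) g/m³ = 1.91×10^5 g/d = 190.7 kg/d.
Net biomass production P_X = Y_obs × Q·(S₀ − S) = 0.6910 × 190.7 = 131.8 kg VSS/d.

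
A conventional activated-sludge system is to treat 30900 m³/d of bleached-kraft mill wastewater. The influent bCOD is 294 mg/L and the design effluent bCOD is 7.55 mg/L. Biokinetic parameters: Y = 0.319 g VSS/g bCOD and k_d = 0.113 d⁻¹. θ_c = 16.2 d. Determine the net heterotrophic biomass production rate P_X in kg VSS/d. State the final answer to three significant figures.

Correct the yield for decay: Y_obs = Y/(1 + k_d θ_c) = 0.319 / (1 + 0.113 × 16.2) = 0.319 / 2.831 = 0.1127.
Q·(S₀ − S) = 30900 × (294 − 7.55) × 10⁻³ = 8851 kg/d removed.
So the net sludge growth is P_X = 0.1127 × 8851 = 997.5 kg VSS/d.

P_X ≈ 998 kg VSS/d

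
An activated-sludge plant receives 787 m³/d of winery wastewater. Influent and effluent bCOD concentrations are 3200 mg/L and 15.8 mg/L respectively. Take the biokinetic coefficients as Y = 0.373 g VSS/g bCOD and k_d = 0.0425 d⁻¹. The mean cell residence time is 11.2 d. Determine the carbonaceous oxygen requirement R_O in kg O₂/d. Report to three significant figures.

R_O ≈ 1610 kg O₂/d

The observed yield is Y_obs = Y/(1 + k_d·θ_c) = 0.373 / (1 + 0.0425 × 11.2) = 0.373 / 1.476 = 0.2527 g VSS per g bCOD removed.
Q·(S₀ − S) = 787 × (3200 − 15.8) × 10⁻³ = 2506 kg/d removed.
P_X = Y_obs·Q·(S₀ − S) = 0.2527 × 2506 = 633.3 kg VSS/d.
R_O = Q·ΔS − 1.42 P_X = 2506 − 899.3 = 1607 kg O₂/d.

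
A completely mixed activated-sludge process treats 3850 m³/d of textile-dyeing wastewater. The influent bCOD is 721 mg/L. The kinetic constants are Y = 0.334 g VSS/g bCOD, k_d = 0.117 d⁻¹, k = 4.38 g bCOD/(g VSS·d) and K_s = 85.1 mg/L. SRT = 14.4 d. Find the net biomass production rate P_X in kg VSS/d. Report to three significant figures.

For a completely mixed reactor with recycle the Lawrence–McCarty relation gives S = K_s·(1 + k_d·θ_c) / [θ_c·(Y·k − k_d) − 1] = 85.1 × (1 + 0.117 × 14.4) / [14.4 × (0.334 × 4.38 − 0.117) − 1] = 228.5 / 18.38 = 12.43 mg/L.
Observed yield with endogenous decay: Y_obs = Y / (1 + k_d·θ_c) = 0.334 / (1 + 0.117 × 14.4) = 0.334 / 2.685 = 0.1244 g VSS/g bCOD.
Substrate removed = Q·(S₀ − S) = 3850 m³/d × (721 − 12.4) g/m³ = 2.73×10^6 g/d = 2728 kg/d.
So the net sludge growth is P_X = 0.1244 × 2728 = 339.4 kg VSS/d.

P_X ≈ 339 kg VSS/d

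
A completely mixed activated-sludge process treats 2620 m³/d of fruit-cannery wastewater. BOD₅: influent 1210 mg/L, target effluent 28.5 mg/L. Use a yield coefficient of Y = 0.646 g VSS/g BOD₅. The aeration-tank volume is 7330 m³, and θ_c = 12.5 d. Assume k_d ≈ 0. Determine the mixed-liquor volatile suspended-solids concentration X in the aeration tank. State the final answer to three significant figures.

Without decay, X = Y Q (S₀−S) θ_c / V = 0.646 × 2620 × (1210 − 28.5) × 12.5 / 7330 = 3410 mg/L.

X ≈ 3410 mg/L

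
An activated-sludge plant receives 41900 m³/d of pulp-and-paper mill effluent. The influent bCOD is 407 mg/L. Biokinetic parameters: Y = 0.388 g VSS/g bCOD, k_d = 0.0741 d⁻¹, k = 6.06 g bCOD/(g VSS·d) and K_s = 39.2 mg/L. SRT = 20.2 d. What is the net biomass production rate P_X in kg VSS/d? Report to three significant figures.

P_X ≈ 2640 kg VSS/d

Effluent substrate depends only on kinetics and SRT: S = K_s(1 + k_d θ_c) / [θ_c(Yk − k_d) − 1] = 39.2 × (1 + 0.0741 × 20.2) / [20.2 × (0.388 × 6.06 − 0.0741) − 1] = 97.88 / 45.00 = 2.175 mg/L.
The observed yield is Y_obs = Y/(1 + k_d·θ_c) = 0.388 / (1 + 0.0741 × 20.2) = 0.388 / 2.497 = 0.1554 g VSS per g bCOD removed.
Substrate removed = Q·(S₀ − S) = 41900 m³/d × (407 − 2.18) g/m³ = 1.7×10^7 g/d = 16962 kg/d.
Net biomass production P_X = Y_obs × Q·(S₀ − S) = 0.1554 × 16962 = 2636 kg VSS/d.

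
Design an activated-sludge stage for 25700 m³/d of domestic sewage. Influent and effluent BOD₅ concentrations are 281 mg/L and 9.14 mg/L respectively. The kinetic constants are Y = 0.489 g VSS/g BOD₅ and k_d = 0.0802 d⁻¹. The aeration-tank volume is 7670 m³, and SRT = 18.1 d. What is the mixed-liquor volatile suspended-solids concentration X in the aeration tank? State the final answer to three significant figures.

X ≈ 3290 mg/L

X = Y·Q·ΔS·θ_c / [V·(1 + k_d θ_c)] = 0.489 × 25700 × (281 − 9.14) × 18.1 / [7670 × (1 + 0.0802 × 18.1)] = 3289 mg/L.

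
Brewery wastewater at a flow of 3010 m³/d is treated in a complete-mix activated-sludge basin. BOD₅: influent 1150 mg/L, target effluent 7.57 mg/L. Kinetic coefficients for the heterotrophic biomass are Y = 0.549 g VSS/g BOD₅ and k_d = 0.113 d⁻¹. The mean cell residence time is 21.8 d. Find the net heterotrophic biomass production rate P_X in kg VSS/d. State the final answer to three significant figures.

P_X ≈ 545 kg VSS/d

Correct the yield for decay: Y_obs = Y/(1 + k_d θ_c) = 0.549 / (1 + 0.113 × 21.8) = 0.549 / 3.463 = 0.1585.
Substrate removed = Q·(S₀ − S) = 3010 m³/d × (1150 − 7.57) g/m³ = 3.44×10^6 g/d = 3439 kg/d.
So the net sludge growth is P_X = 0.1585 × 3439 = 545.1 kg VSS/d.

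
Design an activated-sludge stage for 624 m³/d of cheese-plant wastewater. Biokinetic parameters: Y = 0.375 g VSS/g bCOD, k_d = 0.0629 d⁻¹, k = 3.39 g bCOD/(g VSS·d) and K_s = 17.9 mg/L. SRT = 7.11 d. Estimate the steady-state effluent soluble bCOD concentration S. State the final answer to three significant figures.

S ≈ 3.41 mg/L

From the Monod/SRT balance for a CMAS, S = K_s·(1+k_d θ_c)/[θ_c·(Y k − k_d) − 1] = 17.9 × (1 + 0.0629 × 7.11) / [7.11 × (0.375 × 3.39 − 0.0629) − 1] = 25.91 / 7.591 = 3.412 mg/L.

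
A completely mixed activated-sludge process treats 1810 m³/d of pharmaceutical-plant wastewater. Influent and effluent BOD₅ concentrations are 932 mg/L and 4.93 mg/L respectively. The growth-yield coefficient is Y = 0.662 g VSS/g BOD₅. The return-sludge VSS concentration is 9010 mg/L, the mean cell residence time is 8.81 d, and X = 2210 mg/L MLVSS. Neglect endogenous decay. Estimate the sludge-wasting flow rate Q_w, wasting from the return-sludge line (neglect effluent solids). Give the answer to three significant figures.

Q_w ≈ 123 m³/d

With k_d = 0 the design equation reduces to V = Y Q (S₀−S) θ_c / X = 0.662 × 1810 × (932 − 4.93) × 8.81 / 2210 = 4428 m³.
Wasting from the return line (neglecting effluent solids): Q_w = V·X / (θ_c·X_r) = 4428 × 2210 / (8.81 × 9010) = 123.3 m³/d.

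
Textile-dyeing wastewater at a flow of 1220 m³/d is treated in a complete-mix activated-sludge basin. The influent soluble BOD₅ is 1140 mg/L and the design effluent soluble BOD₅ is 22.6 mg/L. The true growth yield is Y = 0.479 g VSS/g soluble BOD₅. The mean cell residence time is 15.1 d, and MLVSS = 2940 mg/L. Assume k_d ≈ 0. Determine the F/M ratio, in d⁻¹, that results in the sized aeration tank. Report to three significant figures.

With k_d = 0 the design equation reduces to V = Y Q (S₀−S) θ_c / X = 0.479 × 1220 × (1140 − 22.6) × 15.1 / 2940 = 3354 m³.
F/M = applied load / biomass = Q·S₀/(V·X) = 1220 × 1140 / (3354 × 2940) = 0.1411 d⁻¹.

F/M ≈ 0.141 d⁻¹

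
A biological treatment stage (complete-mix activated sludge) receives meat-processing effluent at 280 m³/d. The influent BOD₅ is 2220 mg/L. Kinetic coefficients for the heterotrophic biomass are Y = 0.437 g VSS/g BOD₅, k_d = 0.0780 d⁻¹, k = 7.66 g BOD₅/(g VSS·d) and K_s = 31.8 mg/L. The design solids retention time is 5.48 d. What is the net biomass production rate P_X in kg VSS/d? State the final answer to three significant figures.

For a completely mixed reactor with recycle the Lawrence–McCarty relation gives S = K_s·(1 + k_d·θ_c) / [θ_c·(Y·k − k_d) − 1] = 31.8 × (1 + 0.0780 × 5.48) / [5.48 × (0.437 × 7.66 − 0.0780) − 1] = 45.39 / 16.92 = 2.683 mg/L.
Y_obs = Y / (1 + k_d θ_c) = 0.437 / (1 + 0.0780 × 5.48) = 0.437 / 1.427 = 0.3061.
Q·(S₀ − S) = 280 × (2220 − 2.68) × 10⁻³ = 620.8 kg/d removed.
Biomass produced: P_X = Y_obs·Q·ΔS = 0.3061 × 620.8 ≈ 190.1 kg VSS/d.

P_X ≈ 190 kg VSS/d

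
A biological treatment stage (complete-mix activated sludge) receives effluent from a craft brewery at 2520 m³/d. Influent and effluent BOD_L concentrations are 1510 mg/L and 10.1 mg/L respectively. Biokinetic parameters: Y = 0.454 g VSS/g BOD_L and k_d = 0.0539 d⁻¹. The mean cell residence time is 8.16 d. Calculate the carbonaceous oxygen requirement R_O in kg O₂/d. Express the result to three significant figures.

Observed yield with endogenous decay: Y_obs = Y / (1 + k_d·θ_c) = 0.454 / (1 + 0.0539 × 8.16) = 0.454 / 1.440 = 0.3153 g VSS/g BOD_L.
Mass of BOD_L removed per day: Q(S₀ − S) = 2520 × 1500 g/m³ = 3780 kg/d.
Net sludge production P_X = 0.3153 × 3780 = 1192 kg VSS/d.
Carbonaceous O₂ demand = substrate oxidised − cell-mass equivalent = 3780 − 1.42 × 1192 = 2087 kg O₂/d.

R_O ≈ 2090 kg O₂/d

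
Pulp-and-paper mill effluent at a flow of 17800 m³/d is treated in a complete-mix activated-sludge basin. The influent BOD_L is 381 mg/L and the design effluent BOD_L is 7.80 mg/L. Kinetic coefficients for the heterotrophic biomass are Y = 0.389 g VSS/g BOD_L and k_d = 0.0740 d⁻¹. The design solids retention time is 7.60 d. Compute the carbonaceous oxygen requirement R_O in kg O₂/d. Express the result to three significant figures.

Observed yield with endogenous decay: Y_obs = Y / (1 + k_d·θ_c) = 0.389 / (1 + 0.0740 × 7.60) = 0.389 / 1.562 = 0.2490 g VSS/g BOD_L.
ΔS = 381 − 7.80 = 373.2 mg/L, so the substrate removal rate is 17800 × 373.2/1000 = 6643 kg BOD_L/d.
Biomass synthesised: P_X = Y_obs × 6643 = 1654 kg VSS/d.
Carbonaceous O₂ demand = substrate oxidised − cell-mass equivalent = 6643 − 1.42 × 1654 = 4294 kg O₂/d.

R_O ≈ 4290 kg O₂/d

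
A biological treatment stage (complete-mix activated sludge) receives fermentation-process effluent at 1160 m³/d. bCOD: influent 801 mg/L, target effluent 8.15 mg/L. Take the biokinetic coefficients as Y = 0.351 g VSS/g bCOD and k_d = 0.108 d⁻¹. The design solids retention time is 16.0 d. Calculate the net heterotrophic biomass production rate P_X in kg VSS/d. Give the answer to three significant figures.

The observed yield is Y_obs = Y/(1 + k_d·θ_c) = 0.351 / (1 + 0.108 × 16.0) = 0.351 / 2.728 = 0.1287 g VSS per g bCOD removed.
ΔS = 801 − 8.15 = 792.9 mg/L, so the substrate removal rate is 1160 × 792.9/1000 = 919.7 kg bCOD/d.
So the net sludge growth is P_X = 0.1287 × 919.7 = 118.3 kg VSS/d.

P_X ≈ 118 kg VSS/d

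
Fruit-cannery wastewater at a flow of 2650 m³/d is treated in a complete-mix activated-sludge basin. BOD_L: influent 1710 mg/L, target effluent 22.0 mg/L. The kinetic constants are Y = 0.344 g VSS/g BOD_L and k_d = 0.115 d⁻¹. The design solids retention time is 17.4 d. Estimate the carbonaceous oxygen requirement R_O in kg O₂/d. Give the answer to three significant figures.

The observed yield is Y_obs = Y/(1 + k_d·θ_c) = 0.344 / (1 + 0.115 × 17.4) = 0.344 / 3.001 = 0.1146 g VSS per g BOD_L removed.
Q·(S₀ − S) = 2650 × (1710 − 22.0) × 10⁻³ = 4473 kg/d removed.
P_X = Y_obs·Q·(S₀ − S) = 0.1146 × 4473 = 512.8 kg VSS/d.
R_O = Q·(S₀ − S) − 1.42·P_X = 4473 − 1.42 × 512.8 = 3745 kg O₂/d.

R_O ≈ 3750 kg O₂/d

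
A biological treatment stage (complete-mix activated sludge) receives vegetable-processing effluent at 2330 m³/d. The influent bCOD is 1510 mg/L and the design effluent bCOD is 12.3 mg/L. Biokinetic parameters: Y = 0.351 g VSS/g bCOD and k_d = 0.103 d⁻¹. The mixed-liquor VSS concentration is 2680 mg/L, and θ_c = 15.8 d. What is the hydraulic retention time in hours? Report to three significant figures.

Steady-state biomass mass balance: V·X·(1 + k_d·θ_c) = Y·Q·(S₀ − S)·θ_c, so V = 0.351 × 2330 × (1510 − 12.3) × 15.8 / [2680 × (1 + 0.103 × 15.8)] = 1.94×10^7 / 7041 = 2748 m³.
τ = V/Q = 2748/2330 = 1.180 d, or 28.31 h.

τ ≈ 28.3 h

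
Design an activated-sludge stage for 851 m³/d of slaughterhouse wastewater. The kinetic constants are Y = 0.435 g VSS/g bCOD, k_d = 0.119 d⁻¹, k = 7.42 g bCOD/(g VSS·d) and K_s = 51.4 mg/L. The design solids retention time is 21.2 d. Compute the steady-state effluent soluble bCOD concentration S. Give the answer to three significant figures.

S ≈ 2.79 mg/L

For a completely mixed reactor with recycle the Lawrence–McCarty relation gives S = K_s·(1 + k_d·θ_c) / [θ_c·(Y·k − k_d) − 1] = 51.4 × (1 + 0.119 × 21.2) / [21.2 × (0.435 × 7.42 − 0.119) − 1] = 181.1 / 64.90 = 2.790 mg/L.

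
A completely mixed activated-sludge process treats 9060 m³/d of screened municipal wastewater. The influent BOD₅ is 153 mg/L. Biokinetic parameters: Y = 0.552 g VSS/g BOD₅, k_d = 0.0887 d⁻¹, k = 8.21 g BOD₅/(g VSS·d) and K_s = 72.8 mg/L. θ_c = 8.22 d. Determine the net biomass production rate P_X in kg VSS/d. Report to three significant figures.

P_X ≈ 432 kg VSS/d

For a completely mixed reactor with recycle the Lawrence–McCarty relation gives S = K_s·(1 + k_d·θ_c) / [θ_c·(Y·k − k_d) − 1] = 72.8 × (1 + 0.0887 × 8.22) / [8.22 × (0.552 × 8.21 − 0.0887) − 1] = 125.9 / 35.52 = 3.544 mg/L.
Correct the yield for decay: Y_obs = Y/(1 + k_d θ_c) = 0.552 / (1 + 0.0887 × 8.22) = 0.552 / 1.729 = 0.3192.
Substrate removed = Q·(S₀ − S) = 9060 m³/d × (153 − 3.54) g/m³ = 1.35×10^6 g/d = 1354 kg/d.
Net biomass production P_X = Y_obs × Q·(S₀ − S) = 0.3192 × 1354 = 432.3 kg VSS/d.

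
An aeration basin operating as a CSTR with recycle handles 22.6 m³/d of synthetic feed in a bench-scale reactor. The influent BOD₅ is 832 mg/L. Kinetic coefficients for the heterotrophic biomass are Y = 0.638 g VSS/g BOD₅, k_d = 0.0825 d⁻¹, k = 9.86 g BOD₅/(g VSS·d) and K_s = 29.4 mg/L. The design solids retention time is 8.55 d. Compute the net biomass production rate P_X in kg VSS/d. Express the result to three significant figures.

For a completely mixed reactor with recycle the Lawrence–McCarty relation gives S = K_s·(1 + k_d·θ_c) / [θ_c·(Y·k − k_d) − 1] = 29.4 × (1 + 0.0825 × 8.55) / [8.55 × (0.638 × 9.86 − 0.0825) − 1] = 50.14 / 52.08 = 0.9627 mg/L.
Y_obs = Y / (1 + k_d θ_c) = 0.638 / (1 + 0.0825 × 8.55) = 0.638 / 1.705 = 0.3741.
Q·(S₀ − S) = 22.6 × (832 − 0.963) × 10⁻³ = 18.78 kg/d removed.
Biomass produced: P_X = Y_obs·Q·ΔS = 0.3741 × 18.78 ≈ 7.026 kg VSS/d.

P_X ≈ 7.03 kg VSS/d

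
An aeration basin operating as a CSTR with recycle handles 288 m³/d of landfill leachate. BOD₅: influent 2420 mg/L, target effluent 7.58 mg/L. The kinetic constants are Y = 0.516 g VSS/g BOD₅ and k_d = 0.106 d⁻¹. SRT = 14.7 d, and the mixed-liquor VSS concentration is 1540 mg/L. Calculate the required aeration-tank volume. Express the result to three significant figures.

Steady-state biomass mass balance: V·X·(1 + k_d·θ_c) = Y·Q·(S₀ − S)·θ_c, so V = 0.516 × 288 × (2420 − 7.58) × 14.7 / [1540 × (1 + 0.106 × 14.7)] = 5.27×10^6 / 3940 = 1338 m³.

V ≈ 1340 m³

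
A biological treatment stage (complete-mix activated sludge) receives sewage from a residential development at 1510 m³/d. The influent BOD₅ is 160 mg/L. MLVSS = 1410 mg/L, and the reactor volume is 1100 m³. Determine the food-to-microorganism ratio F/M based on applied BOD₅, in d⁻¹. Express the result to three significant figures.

F/M = Q·S₀ / (V·X) = 1510 × 160 / (1100 × 1410) = 0.1558 g BOD₅·(g VSS·d)⁻¹.

F/M ≈ 0.156 d⁻¹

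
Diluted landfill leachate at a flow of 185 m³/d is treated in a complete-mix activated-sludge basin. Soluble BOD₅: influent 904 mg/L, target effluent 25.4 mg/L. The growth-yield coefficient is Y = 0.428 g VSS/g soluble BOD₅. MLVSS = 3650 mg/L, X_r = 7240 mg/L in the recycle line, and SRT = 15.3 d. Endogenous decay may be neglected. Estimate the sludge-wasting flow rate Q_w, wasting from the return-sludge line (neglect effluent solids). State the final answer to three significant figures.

Biomass mass balance (decay neglected): V·X = Y·Q·(S₀ − S)·θ_c, so V = 0.428 × 185 × (904 − 25.4) × 15.3 / 3650 = 291.6 m³.
Q_w = (V·X)/(θ_c X_r) = 291.6 × 3650 / (15.3 × 7240) = 9.609 m³/d.

Q_w ≈ 9.61 m³/d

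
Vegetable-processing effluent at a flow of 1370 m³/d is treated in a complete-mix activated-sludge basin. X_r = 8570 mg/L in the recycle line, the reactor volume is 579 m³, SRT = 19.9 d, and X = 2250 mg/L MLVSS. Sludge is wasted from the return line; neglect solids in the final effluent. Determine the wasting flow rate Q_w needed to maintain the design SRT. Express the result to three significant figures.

Q_w ≈ 7.64 m³/d

Q_w = (V·X)/(θ_c X_r) = 579.0 × 2250 / (19.9 × 8570) = 7.639 m³/d.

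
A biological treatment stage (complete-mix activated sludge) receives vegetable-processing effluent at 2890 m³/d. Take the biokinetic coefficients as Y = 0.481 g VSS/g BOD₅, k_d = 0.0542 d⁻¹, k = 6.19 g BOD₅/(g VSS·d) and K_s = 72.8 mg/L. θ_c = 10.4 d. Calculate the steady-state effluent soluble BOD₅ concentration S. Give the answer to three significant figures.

S ≈ 3.87 mg/L

From the Monod/SRT balance for a CMAS, S = K_s·(1+k_d θ_c)/[θ_c·(Y k − k_d) − 1] = 72.8 × (1 + 0.0542 × 10.4) / [10.4 × (0.481 × 6.19 − 0.0542) − 1] = 113.8 / 29.40 = 3.872 mg/L.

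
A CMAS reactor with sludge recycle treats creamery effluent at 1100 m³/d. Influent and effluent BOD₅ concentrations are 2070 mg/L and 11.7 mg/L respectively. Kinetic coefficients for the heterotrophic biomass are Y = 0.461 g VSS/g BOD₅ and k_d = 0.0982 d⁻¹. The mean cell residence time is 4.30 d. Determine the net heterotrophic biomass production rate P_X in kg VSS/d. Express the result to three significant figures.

Correct the yield for decay: Y_obs = Y/(1 + k_d θ_c) = 0.461 / (1 + 0.0982 × 4.30) = 0.461 / 1.422 = 0.3241.
ΔS = 2070 − 11.7 = 2058 mg/L, so the substrate removal rate is 1100 × 2058/1000 = 2264 kg BOD₅/d.
Biomass produced: P_X = Y_obs·Q·ΔS = 0.3241 × 2264 ≈ 733.9 kg VSS/d.

P_X ≈ 734 kg VSS/d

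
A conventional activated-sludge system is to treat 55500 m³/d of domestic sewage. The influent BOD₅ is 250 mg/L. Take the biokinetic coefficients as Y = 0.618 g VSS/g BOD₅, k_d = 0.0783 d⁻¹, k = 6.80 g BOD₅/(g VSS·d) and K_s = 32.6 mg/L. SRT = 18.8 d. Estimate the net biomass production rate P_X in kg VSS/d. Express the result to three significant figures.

Effluent substrate depends only on kinetics and SRT: S = K_s(1 + k_d θ_c) / [θ_c(Yk − k_d) − 1] = 32.6 × (1 + 0.0783 × 18.8) / [18.8 × (0.618 × 6.80 − 0.0783) − 1] = 80.59 / 76.53 = 1.053 mg/L.
Correct the yield for decay: Y_obs = Y/(1 + k_d θ_c) = 0.618 / (1 + 0.0783 × 18.8) = 0.618 / 2.472 = 0.2500.
Q·(S₀ − S) = 55500 × (250 − 1.05) × 10⁻³ = 13817 kg/d removed.
So the net sludge growth is P_X = 0.2500 × 13817 = 3454 kg VSS/d.

P_X ≈ 3450 kg VSS/d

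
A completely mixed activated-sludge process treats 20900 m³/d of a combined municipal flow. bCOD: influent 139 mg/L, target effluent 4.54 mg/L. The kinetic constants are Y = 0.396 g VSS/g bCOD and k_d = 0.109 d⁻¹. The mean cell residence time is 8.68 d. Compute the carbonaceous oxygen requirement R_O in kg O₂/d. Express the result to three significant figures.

The observed yield is Y_obs = Y/(1 + k_d·θ_c) = 0.396 / (1 + 0.109 × 8.68) = 0.396 / 1.946 = 0.2035 g VSS per g bCOD removed.
Mass of bCOD removed per day: Q(S₀ − S) = 20900 × 134.5 g/m³ = 2810 kg/d.
P_X = Y_obs·Q·(S₀ − S) = 0.2035 × 2810 = 571.8 kg VSS/d.
Carbonaceous O₂ demand = substrate oxidised − cell-mass equivalent = 2810 − 1.42 × 571.8 = 1998 kg O₂/d.

R_O ≈ 2000 kg O₂/d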